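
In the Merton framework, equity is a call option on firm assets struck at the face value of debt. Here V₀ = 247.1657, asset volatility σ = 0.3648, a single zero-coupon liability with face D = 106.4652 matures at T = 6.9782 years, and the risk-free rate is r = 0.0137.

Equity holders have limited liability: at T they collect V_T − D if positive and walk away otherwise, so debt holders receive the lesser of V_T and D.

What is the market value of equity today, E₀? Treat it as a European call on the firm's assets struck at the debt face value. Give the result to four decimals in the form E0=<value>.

E0=162.5545

d₁ = [ln(V₀/D) + (r + σ²/2)T] / (σ√T)
   = [ln(247.1657/106.4652) + (0.0137 + 0.5·0.3648²)·6.9782] / (0.3648·√6.9782)
   = [0.842241 + 0.559927] / 0.963666 = 1.455035
d₂ = d₁ − σ√T = 1.455035 − 0.963666 = 0.491369
N(d₁) = 0.927170,  N(d₂) = 0.688417,  e^(−rT) = 0.908826
E₀ = V₀·N(d₁) − D·e^(−rT)·N(d₂)
   = 247.1657·0.927170 − 106.4652·0.908826·0.688417 = 162.554544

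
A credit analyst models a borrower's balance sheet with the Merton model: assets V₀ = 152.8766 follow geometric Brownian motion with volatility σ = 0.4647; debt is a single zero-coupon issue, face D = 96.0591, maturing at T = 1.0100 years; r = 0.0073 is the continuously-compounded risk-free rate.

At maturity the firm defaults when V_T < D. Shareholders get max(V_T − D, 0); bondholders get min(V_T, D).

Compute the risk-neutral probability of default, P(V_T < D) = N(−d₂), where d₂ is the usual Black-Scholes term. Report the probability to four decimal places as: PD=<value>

PD=0.2185

d₁ = [ln(V₀/D) + (r + σ²/2)T] / (σ√T)
   = [ln(152.8766/96.0591) + (0.0073 + 0.5·0.4647²)·1.0100] / (0.4647·√1.0100)
   = [0.464667 + 0.116426] / 0.467018 = 1.244264
d₂ = d₁ − σ√T = 1.244264 − 0.467018 = 0.777246
risk-neutral PD = N(−d₂) = N(-0.777246) = 0.218507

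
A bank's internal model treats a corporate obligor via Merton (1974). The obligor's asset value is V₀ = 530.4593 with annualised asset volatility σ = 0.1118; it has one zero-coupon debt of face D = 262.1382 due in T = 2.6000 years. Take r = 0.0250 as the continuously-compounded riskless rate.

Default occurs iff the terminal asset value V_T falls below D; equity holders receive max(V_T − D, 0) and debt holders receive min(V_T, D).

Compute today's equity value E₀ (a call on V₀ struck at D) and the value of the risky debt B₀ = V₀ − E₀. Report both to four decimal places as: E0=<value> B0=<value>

E0=284.8183 B0=245.6410

d₁ = [ln(V₀/D) + (r + σ²/2)T] / (σ√T)
   = [ln(530.4593/262.1382) + (0.0250 + 0.5·0.1118²)·2.6000] / (0.1118·√2.6000)
   = [0.704871 + 0.081249] / 0.180272 = 4.360744
d₂ = d₁ − σ√T = 4.360744 − 0.180272 = 4.180472
N(d₁) = 0.999994,  N(d₂) = 0.999985,  e^(−rT) = 0.937067
E₀ = V₀·N(d₁) − D·e^(−rT)·N(d₂)
   = 530.4593·0.999994 − 262.1382·0.937067·0.999985 = 284.818257
B₀ = V₀ − E₀ = 530.4593 − 284.818257 = 245.641043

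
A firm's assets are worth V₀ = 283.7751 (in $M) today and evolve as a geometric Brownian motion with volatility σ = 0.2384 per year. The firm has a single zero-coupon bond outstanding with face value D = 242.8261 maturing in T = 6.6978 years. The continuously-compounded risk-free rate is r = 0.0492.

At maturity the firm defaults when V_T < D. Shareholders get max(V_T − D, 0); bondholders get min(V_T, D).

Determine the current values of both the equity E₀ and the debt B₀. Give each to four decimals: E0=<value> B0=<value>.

d₁ = [ln(V₀/D) + (r + σ²/2)T] / (σ√T)
   = [ln(283.7751/242.8261) + (0.0492 + 0.5·0.2384²)·6.6978] / (0.2384·√6.6978)
   = [0.155836 + 0.519865] / 0.616982 = 1.095173
d₂ = d₁ − σ√T = 1.095173 − 0.616982 = 0.478191
N(d₁) = 0.863279,  N(d₂) = 0.683743,  e^(−rT) = 0.719260
E₀ = V₀·N(d₁) − D·e^(−rT)·N(d₂)
   = 283.7751·0.863279 − 242.8261·0.719260·0.683743 = 125.557981
B₀ = V₀ − E₀ = 283.7751 − 125.557981 = 158.217119

E0=125.5580 B0=158.2171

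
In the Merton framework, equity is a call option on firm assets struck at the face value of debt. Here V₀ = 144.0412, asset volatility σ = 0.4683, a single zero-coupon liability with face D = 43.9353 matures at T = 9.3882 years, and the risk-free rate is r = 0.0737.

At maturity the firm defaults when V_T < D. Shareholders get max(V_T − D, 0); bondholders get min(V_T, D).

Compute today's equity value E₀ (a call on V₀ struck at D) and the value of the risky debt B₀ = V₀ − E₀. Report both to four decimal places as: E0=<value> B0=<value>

E0=125.0638 B0=18.9774

d₁ = [ln(V₀/D) + (r + σ²/2)T] / (σ√T)
   = [ln(144.0412/43.9353) + (0.0737 + 0.5·0.4683²)·9.3882] / (0.4683·√9.3882)
   = [1.187381 + 1.721349] / 1.434879 = 2.027161
d₂ = d₁ − σ√T = 2.027161 − 1.434879 = 0.592282
N(d₁) = 0.978677,  N(d₂) = 0.723169,  e^(−rT) = 0.500619
E₀ = V₀·N(d₁) − D·e^(−rT)·N(d₂)
   = 144.0412·0.978677 − 43.9353·0.500619·0.723169 = 125.063827
B₀ = V₀ − E₀ = 144.0412 − 125.063827 = 18.977373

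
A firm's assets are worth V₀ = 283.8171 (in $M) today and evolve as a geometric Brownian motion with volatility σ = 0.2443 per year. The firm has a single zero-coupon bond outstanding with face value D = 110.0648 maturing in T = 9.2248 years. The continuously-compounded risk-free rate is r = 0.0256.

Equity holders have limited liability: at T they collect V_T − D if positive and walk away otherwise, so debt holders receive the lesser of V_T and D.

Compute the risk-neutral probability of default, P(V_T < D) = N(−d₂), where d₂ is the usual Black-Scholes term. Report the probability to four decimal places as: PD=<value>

PD=0.1105

d₁ = [ln(V₀/D) + (r + σ²/2)T] / (σ√T)
   = [ln(283.8171/110.0648) + (0.0256 + 0.5·0.2443²)·9.2248] / (0.2443·√9.2248)
   = [0.947261 + 0.511434] / 0.741997 = 1.965905
d₂ = d₁ − σ√T = 1.965905 − 0.741997 = 1.223909
risk-neutral PD = N(−d₂) = N(-1.223909) = 0.110493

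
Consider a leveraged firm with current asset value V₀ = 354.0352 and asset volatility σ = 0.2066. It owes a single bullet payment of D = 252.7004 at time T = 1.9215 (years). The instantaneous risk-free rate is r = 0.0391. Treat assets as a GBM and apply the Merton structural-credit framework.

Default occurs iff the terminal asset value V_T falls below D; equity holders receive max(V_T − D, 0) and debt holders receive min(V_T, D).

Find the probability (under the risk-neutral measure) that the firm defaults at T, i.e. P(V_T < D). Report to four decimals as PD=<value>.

d₁ = [ln(V₀/D) + (r + σ²/2)T] / (σ√T)
   = [ln(354.0352/252.7004) + (0.0391 + 0.5·0.2066²)·1.9215] / (0.2066·√1.9215)
   = [0.337192 + 0.116139] / 0.286385 = 1.582940
d₂ = d₁ − σ√T = 1.582940 − 0.286385 = 1.296555
risk-neutral PD = N(−d₂) = N(-1.296555) = 0.097392

PD=0.0974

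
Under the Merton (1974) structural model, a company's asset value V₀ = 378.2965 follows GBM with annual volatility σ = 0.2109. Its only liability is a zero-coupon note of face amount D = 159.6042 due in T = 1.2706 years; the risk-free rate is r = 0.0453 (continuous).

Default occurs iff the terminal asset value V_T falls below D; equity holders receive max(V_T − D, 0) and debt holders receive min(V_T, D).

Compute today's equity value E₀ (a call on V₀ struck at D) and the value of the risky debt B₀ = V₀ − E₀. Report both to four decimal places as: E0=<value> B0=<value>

d₁ = [ln(V₀/D) + (r + σ²/2)T] / (σ√T)
   = [ln(378.2965/159.6042) + (0.0453 + 0.5·0.2109²)·1.2706] / (0.2109·√1.2706)
   = [0.862981 + 0.085816] / 0.237728 = 3.991096
d₂ = d₁ − σ√T = 3.991096 − 0.237728 = 3.753368
N(d₁) = 0.999967,  N(d₂) = 0.999913,  e^(−rT) = 0.944067
E₀ = V₀·N(d₁) − D·e^(−rT)·N(d₂)
   = 378.2965·0.999967 − 159.6042·0.944067·0.999913 = 227.620152
B₀ = V₀ − E₀ = 378.2965 − 227.620152 = 150.676348

E0=227.6202 B0=150.6763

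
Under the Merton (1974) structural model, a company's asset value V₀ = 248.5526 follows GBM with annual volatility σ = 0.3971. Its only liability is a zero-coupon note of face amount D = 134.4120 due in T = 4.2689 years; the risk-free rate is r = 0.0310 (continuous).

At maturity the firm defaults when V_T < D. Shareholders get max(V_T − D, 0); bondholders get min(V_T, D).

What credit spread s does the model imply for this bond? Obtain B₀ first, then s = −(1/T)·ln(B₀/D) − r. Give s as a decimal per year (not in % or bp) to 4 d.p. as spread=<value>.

spread=0.0277

d₁ = [ln(V₀/D) + (r + σ²/2)T] / (σ√T)
   = [ln(248.5526/134.4120) + (0.0310 + 0.5·0.3971²)·4.2689] / (0.3971·√4.2689)
   = [0.614745 + 0.468914] / 0.820461 = 1.320793
d₂ = d₁ − σ√T = 1.320793 − 0.820461 = 0.500332
N(d₁) = 0.906715,  N(d₂) = 0.691579,  e^(−rT) = 0.876047
E₀ = V₀·N(d₁) − D·e^(−rT)·N(d₂)
   = 248.5526·0.906715 − 134.4120·0.876047·0.691579 = 143.932029
B₀ = V₀ − E₀ = 248.5526 − 143.932029 = 104.620571
spread = −(1/T)·ln(B₀/D) − r = −(1/4.2689)·ln(104.620571/134.4120) − 0.0310 = 0.02769651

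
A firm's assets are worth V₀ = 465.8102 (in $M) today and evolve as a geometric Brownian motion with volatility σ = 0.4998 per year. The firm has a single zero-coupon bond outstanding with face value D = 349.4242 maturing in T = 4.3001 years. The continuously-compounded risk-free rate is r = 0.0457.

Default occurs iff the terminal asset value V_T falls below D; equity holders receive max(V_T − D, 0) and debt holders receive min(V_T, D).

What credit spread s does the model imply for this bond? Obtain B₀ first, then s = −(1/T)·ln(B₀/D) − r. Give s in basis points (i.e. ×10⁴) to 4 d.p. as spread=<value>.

spread=691.2672

d₁ = [ln(V₀/D) + (r + σ²/2)T] / (σ√T)
   = [ln(465.8102/349.4242) + (0.0457 + 0.5·0.4998²)·4.3001] / (0.4998·√4.3001)
   = [0.287492 + 0.733597] / 1.036419 = 0.985208
d₂ = d₁ − σ√T = 0.985208 − 1.036419 = -0.051211
N(d₁) = 0.837739,  N(d₂) = 0.479579,  e^(−rT) = 0.821589
E₀ = V₀·N(d₁) − D·e^(−rT)·N(d₂)
   = 465.8102·0.837739 − 349.4242·0.821589·0.479579 = 252.548448
B₀ = V₀ − E₀ = 465.8102 − 252.548448 = 213.261752
spread = −(1/T)·ln(B₀/D) − r = −(1/4.3001)·ln(213.261752/349.4242) − 0.0457 = 0.06912672
in basis points: 0.06912672 × 10⁴ = 691.2672 bp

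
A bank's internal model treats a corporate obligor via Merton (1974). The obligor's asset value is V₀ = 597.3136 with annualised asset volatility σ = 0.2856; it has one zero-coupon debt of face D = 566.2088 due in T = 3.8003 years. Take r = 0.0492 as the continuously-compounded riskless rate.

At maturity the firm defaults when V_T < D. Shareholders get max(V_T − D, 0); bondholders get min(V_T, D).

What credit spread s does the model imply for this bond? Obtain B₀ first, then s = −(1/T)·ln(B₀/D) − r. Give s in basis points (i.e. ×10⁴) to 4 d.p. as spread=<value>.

d₁ = [ln(V₀/D) + (r + σ²/2)T] / (σ√T)
   = [ln(597.3136/566.2088) + (0.0492 + 0.5·0.2856²)·3.8003] / (0.2856·√3.8003)
   = [0.053479 + 0.341965] / 0.556759 = 0.710261
d₂ = d₁ − σ√T = 0.710261 − 0.556759 = 0.153503
N(d₁) = 0.761229,  N(d₂) = 0.560999,  e^(−rT) = 0.829465
E₀ = V₀·N(d₁) − D·e^(−rT)·N(d₂)
   = 597.3136·0.761229 − 566.2088·0.829465·0.560999 = 191.219127
B₀ = V₀ − E₀ = 597.3136 − 191.219127 = 406.094473
spread = −(1/T)·ln(B₀/D) − r = −(1/3.8003)·ln(406.094473/566.2088) − 0.0492 = 0.03826075
in basis points: 0.03826075 × 10⁴ = 382.6075 bp

spread=382.6075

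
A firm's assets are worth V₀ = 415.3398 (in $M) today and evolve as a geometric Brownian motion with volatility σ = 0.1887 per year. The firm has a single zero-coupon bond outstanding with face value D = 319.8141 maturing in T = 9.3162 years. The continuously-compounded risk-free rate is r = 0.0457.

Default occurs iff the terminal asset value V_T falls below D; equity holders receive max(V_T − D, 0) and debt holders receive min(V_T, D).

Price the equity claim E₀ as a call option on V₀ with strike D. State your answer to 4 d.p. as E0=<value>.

E0=215.8031

d₁ = [ln(V₀/D) + (r + σ²/2)T] / (σ√T)
   = [ln(415.3398/319.8141) + (0.0457 + 0.5·0.1887²)·9.3162] / (0.1887·√9.3162)
   = [0.261357 + 0.591615] / 0.575959 = 1.480960
d₂ = d₁ − σ√T = 1.480960 − 0.575959 = 0.905001
N(d₁) = 0.930691,  N(d₂) = 0.817268,  e^(−rT) = 0.653279
E₀ = V₀·N(d₁) − D·e^(−rT)·N(d₂)
   = 415.3398·0.930691 − 319.8141·0.653279·0.817268 = 215.803099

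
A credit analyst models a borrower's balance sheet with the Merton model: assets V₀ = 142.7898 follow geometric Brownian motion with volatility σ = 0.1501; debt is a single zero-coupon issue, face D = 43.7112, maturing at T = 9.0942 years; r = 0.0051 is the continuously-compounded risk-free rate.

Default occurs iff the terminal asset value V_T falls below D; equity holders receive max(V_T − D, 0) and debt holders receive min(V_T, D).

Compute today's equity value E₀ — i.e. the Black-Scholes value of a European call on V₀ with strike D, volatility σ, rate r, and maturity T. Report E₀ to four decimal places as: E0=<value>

d₁ = [ln(V₀/D) + (r + σ²/2)T] / (σ√T)
   = [ln(142.7898/43.7112) + (0.0051 + 0.5·0.1501²)·9.0942] / (0.1501·√9.0942)
   = [1.183769 + 0.148827] / 0.452650 = 2.943985
d₂ = d₁ − σ√T = 2.943985 − 0.452650 = 2.491334
N(d₁) = 0.998380,  N(d₂) = 0.993637,  e^(−rT) = 0.954679
E₀ = V₀·N(d₁) − D·e^(−rT)·N(d₂)
   = 142.7898·0.998380 − 43.7112·0.954679·0.993637 = 101.093855

E0=101.0939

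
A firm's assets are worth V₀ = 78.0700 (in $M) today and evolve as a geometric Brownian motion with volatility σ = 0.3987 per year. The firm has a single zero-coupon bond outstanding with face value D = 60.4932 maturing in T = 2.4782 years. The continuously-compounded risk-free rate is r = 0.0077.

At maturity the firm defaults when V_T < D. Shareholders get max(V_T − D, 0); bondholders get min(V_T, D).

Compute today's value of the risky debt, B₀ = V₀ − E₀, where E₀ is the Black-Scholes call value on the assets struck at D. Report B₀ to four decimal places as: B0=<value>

B0=50.2575

d₁ = [ln(V₀/D) + (r + σ²/2)T] / (σ√T)
   = [ln(78.0700/60.4932) + (0.0077 + 0.5·0.3987²)·2.4782] / (0.3987·√2.4782)
   = [0.255075 + 0.216052] / 0.627645 = 0.750625
d₂ = d₁ − σ√T = 0.750625 − 0.627645 = 0.122980
N(d₁) = 0.773561,  N(d₂) = 0.548938,  e^(−rT) = 0.981099
E₀ = V₀·N(d₁) − D·e^(−rT)·N(d₂)
   = 78.0700·0.773561 − 60.4932·0.981099·0.548938 = 27.812510
B₀ = V₀ − E₀ = 78.0700 − 27.812510 = 50.257490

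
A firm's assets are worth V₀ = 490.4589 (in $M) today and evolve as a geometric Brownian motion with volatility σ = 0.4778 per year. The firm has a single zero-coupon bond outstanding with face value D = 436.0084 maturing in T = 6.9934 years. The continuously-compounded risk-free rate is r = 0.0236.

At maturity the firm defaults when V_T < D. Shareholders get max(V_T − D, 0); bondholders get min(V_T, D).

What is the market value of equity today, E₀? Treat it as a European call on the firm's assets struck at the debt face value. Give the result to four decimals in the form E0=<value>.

d₁ = [ln(V₀/D) + (r + σ²/2)T] / (σ√T)
   = [ln(490.4589/436.0084) + (0.0236 + 0.5·0.4778²)·6.9934] / (0.4778·√6.9934)
   = [0.117680 + 0.963316] / 1.263544 = 0.855527
d₂ = d₁ − σ√T = 0.855527 − 1.263544 = -0.408017
N(d₁) = 0.803870,  N(d₂) = 0.341631,  e^(−rT) = 0.847856
E₀ = V₀·N(d₁) − D·e^(−rT)·N(d₂)
   = 490.4589·0.803870 − 436.0084·0.847856·0.341631 = 267.973901

E0=267.9739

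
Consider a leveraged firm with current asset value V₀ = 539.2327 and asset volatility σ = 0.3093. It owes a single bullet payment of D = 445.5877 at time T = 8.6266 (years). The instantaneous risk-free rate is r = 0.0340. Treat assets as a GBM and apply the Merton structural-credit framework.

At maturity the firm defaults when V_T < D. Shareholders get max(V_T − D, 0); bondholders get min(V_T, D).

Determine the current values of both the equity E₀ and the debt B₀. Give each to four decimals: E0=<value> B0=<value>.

E0=275.4113 B0=263.8214

d₁ = [ln(V₀/D) + (r + σ²/2)T] / (σ√T)
   = [ln(539.2327/445.5877) + (0.0340 + 0.5·0.3093²)·8.6266] / (0.3093·√8.6266)
   = [0.190753 + 0.705943] / 0.908447 = 0.987064
d₂ = d₁ − σ√T = 0.987064 − 0.908447 = 0.078617
N(d₁) = 0.838194,  N(d₂) = 0.531331,  e^(−rT) = 0.745795
E₀ = V₀·N(d₁) − D·e^(−rT)·N(d₂)
   = 539.2327·0.838194 − 445.5877·0.745795·0.531331 = 275.411347
B₀ = V₀ − E₀ = 539.2327 − 275.411347 = 263.821353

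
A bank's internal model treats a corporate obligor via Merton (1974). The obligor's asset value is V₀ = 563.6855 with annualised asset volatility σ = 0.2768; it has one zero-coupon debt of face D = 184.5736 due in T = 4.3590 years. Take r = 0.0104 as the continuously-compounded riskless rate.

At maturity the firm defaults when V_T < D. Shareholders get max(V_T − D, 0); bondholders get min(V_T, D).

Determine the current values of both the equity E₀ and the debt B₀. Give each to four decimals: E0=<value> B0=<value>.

d₁ = [ln(V₀/D) + (r + σ²/2)T] / (σ√T)
   = [ln(563.6855/184.5736) + (0.0104 + 0.5·0.2768²)·4.3590] / (0.2768·√4.3590)
   = [1.116448 + 0.212323] / 0.577909 = 2.299274
d₂ = d₁ − σ√T = 2.299274 − 0.577909 = 1.721365
N(d₁) = 0.989255,  N(d₂) = 0.957408,  e^(−rT) = 0.955679
E₀ = V₀·N(d₁) − D·e^(−rT)·N(d₂)
   = 563.6855·0.989255 − 184.5736·0.955679·0.957408 = 388.748818
B₀ = V₀ − E₀ = 563.6855 − 388.748818 = 174.936682

E0=388.7488 B0=174.9367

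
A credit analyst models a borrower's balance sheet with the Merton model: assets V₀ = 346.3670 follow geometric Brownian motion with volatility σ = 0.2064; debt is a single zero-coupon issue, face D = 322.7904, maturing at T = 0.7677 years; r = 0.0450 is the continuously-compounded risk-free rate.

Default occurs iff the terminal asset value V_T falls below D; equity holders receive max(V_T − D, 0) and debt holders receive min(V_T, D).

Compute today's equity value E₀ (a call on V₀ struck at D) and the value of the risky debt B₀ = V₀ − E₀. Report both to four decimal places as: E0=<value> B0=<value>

d₁ = [ln(V₀/D) + (r + σ²/2)T] / (σ√T)
   = [ln(346.3670/322.7904) + (0.0450 + 0.5·0.2064²)·0.7677] / (0.2064·√0.7677)
   = [0.070496 + 0.050899] / 0.180845 = 0.671265
d₂ = d₁ − σ√T = 0.671265 − 0.180845 = 0.490420
N(d₁) = 0.748974,  N(d₂) = 0.688082,  e^(−rT) = 0.966043
E₀ = V₀·N(d₁) − D·e^(−rT)·N(d₂)
   = 346.3670·0.748974 − 322.7904·0.966043·0.688082 = 44.855696
B₀ = V₀ − E₀ = 346.3670 − 44.855696 = 301.511304

E0=44.8557 B0=301.5113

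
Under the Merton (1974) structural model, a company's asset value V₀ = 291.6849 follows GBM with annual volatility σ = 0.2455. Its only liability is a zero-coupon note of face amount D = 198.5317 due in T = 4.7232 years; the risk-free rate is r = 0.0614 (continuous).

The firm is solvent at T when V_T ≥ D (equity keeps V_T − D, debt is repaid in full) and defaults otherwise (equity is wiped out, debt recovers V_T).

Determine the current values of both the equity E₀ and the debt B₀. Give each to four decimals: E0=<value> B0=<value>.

d₁ = [ln(V₀/D) + (r + σ²/2)T] / (σ√T)
   = [ln(291.6849/198.5317) + (0.0614 + 0.5·0.2455²)·4.7232] / (0.2455·√4.7232)
   = [0.384725 + 0.432339] / 0.533543 = 1.531392
d₂ = d₁ − σ√T = 1.531392 − 0.533543 = 0.997849
N(d₁) = 0.937164,  N(d₂) = 0.840824,  e^(−rT) = 0.748260
E₀ = V₀·N(d₁) − D·e^(−rT)·N(d₂)
   = 291.6849·0.937164 − 198.5317·0.748260·0.840824 = 148.449322
B₀ = V₀ − E₀ = 291.6849 − 148.449322 = 143.235578

E0=148.4493 B0=143.2356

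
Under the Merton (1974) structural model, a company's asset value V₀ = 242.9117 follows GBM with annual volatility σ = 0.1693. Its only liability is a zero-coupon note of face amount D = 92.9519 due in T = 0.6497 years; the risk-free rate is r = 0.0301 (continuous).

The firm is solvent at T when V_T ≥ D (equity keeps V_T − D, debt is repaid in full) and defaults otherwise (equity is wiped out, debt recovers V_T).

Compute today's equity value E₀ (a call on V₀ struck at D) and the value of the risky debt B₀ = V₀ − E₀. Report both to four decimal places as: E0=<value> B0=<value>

E0=151.7599 B0=91.1518

d₁ = [ln(V₀/D) + (r + σ²/2)T] / (σ√T)
   = [ln(242.9117/92.9519) + (0.0301 + 0.5·0.1693²)·0.6497] / (0.1693·√0.6497)
   = [0.960616 + 0.028867] / 0.136463 = 7.250949
d₂ = d₁ − σ√T = 7.250949 − 0.136463 = 7.114487
N(d₁) = 1.000000,  N(d₂) = 1.000000,  e^(−rT) = 0.980634
E₀ = V₀·N(d₁) − D·e^(−rT)·N(d₂)
   = 242.9117·1.000000 − 92.9519·0.980634·1.000000 = 151.759906
B₀ = V₀ − E₀ = 242.9117 − 151.759906 = 91.151794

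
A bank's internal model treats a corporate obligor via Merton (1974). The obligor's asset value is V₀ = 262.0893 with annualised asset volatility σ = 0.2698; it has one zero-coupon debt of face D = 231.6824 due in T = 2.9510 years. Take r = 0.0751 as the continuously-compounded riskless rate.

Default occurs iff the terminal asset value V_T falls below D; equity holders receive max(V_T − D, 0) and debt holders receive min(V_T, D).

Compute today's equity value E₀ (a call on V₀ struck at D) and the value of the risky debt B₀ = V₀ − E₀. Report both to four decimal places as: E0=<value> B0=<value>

d₁ = [ln(V₀/D) + (r + σ²/2)T] / (σ√T)
   = [ln(262.0893/231.6824) + (0.0751 + 0.5·0.2698²)·2.9510] / (0.2698·√2.9510)
   = [0.123318 + 0.329025] / 0.463475 = 0.975980
d₂ = d₁ − σ√T = 0.975980 − 0.463475 = 0.512505
N(d₁) = 0.835463,  N(d₂) = 0.695851,  e^(−rT) = 0.801220
E₀ = V₀·N(d₁) − D·e^(−rT)·N(d₂)
   = 262.0893·0.835463 − 231.6824·0.801220·0.695851 = 89.796067
B₀ = V₀ − E₀ = 262.0893 − 89.796067 = 172.293233

E0=89.7961 B0=172.2932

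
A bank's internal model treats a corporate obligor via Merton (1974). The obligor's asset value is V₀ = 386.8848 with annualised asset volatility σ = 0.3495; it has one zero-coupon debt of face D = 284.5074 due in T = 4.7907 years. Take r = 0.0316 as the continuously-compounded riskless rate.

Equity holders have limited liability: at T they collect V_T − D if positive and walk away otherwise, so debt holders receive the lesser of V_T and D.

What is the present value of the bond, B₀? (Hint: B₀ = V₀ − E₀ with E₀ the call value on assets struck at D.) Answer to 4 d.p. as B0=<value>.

d₁ = [ln(V₀/D) + (r + σ²/2)T] / (σ√T)
   = [ln(386.8848/284.5074) + (0.0316 + 0.5·0.3495²)·4.7907] / (0.3495·√4.7907)
   = [0.307368 + 0.443979] / 0.764974 = 0.982186
d₂ = d₁ − σ√T = 0.982186 − 0.764974 = 0.217212
N(d₁) = 0.836996,  N(d₂) = 0.585978,  e^(−rT) = 0.859516
E₀ = V₀·N(d₁) − D·e^(−rT)·N(d₂)
   = 386.8848·0.836996 − 284.5074·0.859516·0.585978 = 180.526644
B₀ = V₀ − E₀ = 386.8848 − 180.526644 = 206.358156

B0=206.3582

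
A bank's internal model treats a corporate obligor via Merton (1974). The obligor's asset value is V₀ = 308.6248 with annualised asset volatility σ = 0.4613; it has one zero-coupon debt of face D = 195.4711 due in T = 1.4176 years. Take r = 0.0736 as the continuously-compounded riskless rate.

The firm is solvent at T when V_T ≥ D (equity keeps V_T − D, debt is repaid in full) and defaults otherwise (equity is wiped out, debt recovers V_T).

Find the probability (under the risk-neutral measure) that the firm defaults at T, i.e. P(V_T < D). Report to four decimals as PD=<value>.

d₁ = [ln(V₀/D) + (r + σ²/2)T] / (σ√T)
   = [ln(308.6248/195.4711) + (0.0736 + 0.5·0.4613²)·1.4176] / (0.4613·√1.4176)
   = [0.456714 + 0.255166] / 0.549238 = 1.296124
d₂ = d₁ − σ√T = 1.296124 − 0.549238 = 0.746886
risk-neutral PD = N(−d₂) = N(-0.746886) = 0.227566

PD=0.2276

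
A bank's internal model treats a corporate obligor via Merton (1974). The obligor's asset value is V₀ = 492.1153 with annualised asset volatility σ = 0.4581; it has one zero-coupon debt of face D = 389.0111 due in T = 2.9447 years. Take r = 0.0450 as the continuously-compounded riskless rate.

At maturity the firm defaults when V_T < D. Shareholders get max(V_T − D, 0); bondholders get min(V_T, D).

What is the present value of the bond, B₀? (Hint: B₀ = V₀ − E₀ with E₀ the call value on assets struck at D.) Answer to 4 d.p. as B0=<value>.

d₁ = [ln(V₀/D) + (r + σ²/2)T] / (σ√T)
   = [ln(492.1153/389.0111) + (0.0450 + 0.5·0.4581²)·2.9447] / (0.4581·√2.9447)
   = [0.235105 + 0.441492] / 0.786105 = 0.860696
d₂ = d₁ − σ√T = 0.860696 − 0.786105 = 0.074590
N(d₁) = 0.805297,  N(d₂) = 0.529730,  e^(−rT) = 0.875893
E₀ = V₀·N(d₁) − D·e^(−rT)·N(d₂)
   = 492.1153·0.805297 − 389.0111·0.875893·0.529730 = 215.803199
B₀ = V₀ − E₀ = 492.1153 − 215.803199 = 276.312101

B0=276.3121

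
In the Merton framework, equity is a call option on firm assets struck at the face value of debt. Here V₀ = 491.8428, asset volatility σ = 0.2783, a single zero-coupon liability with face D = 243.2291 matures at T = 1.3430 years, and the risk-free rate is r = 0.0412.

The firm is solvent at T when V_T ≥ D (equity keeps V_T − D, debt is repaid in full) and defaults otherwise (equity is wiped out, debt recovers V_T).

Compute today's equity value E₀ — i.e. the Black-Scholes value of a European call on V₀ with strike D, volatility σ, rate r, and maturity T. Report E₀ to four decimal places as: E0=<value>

d₁ = [ln(V₀/D) + (r + σ²/2)T] / (σ√T)
   = [ln(491.8428/243.2291) + (0.0412 + 0.5·0.2783²)·1.3430] / (0.2783·√1.3430)
   = [0.704155 + 0.107340] / 0.322516 = 2.516140
d₂ = d₁ − σ√T = 2.516140 − 0.322516 = 2.193624
N(d₁) = 0.994068,  N(d₂) = 0.985869,  e^(−rT) = 0.946171
E₀ = V₀·N(d₁) − D·e^(−rT)·N(d₂)
   = 491.8428·0.994068 − 243.2291·0.946171·0.985869 = 262.040695

E0=262.0407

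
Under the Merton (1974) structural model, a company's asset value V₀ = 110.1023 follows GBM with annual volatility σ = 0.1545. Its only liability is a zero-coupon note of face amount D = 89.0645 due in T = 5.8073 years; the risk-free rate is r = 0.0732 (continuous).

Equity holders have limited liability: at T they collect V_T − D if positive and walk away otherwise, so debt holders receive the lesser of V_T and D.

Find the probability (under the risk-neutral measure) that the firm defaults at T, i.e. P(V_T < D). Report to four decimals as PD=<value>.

PD=0.0636

d₁ = [ln(V₀/D) + (r + σ²/2)T] / (σ√T)
   = [ln(110.1023/89.0645) + (0.0732 + 0.5·0.1545²)·5.8073] / (0.1545·√5.8073)
   = [0.212049 + 0.494405] / 0.372319 = 1.897442
d₂ = d₁ − σ√T = 1.897442 − 0.372319 = 1.525122
risk-neutral PD = N(−d₂) = N(-1.525122) = 0.063614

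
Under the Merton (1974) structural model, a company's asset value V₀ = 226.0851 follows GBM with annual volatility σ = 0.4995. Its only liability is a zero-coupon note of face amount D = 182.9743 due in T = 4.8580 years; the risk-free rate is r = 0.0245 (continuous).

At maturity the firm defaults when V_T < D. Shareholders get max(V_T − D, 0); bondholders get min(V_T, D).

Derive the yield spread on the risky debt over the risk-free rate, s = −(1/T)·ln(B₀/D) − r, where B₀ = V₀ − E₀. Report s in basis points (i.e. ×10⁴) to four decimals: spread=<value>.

spread=805.9141

d₁ = [ln(V₀/D) + (r + σ²/2)T] / (σ√T)
   = [ln(226.0851/182.9743) + (0.0245 + 0.5·0.4995²)·4.8580] / (0.4995·√4.8580)
   = [0.211566 + 0.725057] / 1.100942 = 0.850747
d₂ = d₁ − σ√T = 0.850747 − 1.100942 = -0.250194
N(d₁) = 0.802545,  N(d₂) = 0.401219,  e^(−rT) = 0.887789
E₀ = V₀·N(d₁) − D·e^(−rT)·N(d₂)
   = 226.0851·0.802545 − 182.9743·0.887789·0.401219 = 116.268507
B₀ = V₀ − E₀ = 226.0851 − 116.268507 = 109.816593
spread = −(1/T)·ln(B₀/D) − r = −(1/4.8580)·ln(109.816593/182.9743) − 0.0245 = 0.08059141
in basis points: 0.08059141 × 10⁴ = 805.9141 bp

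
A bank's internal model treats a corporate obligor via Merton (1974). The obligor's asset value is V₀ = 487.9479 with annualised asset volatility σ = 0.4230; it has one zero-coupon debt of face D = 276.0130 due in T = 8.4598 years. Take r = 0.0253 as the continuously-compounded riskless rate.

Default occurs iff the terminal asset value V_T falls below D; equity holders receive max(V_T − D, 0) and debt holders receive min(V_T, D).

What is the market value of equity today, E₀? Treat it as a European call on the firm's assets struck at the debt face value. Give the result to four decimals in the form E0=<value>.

d₁ = [ln(V₀/D) + (r + σ²/2)T] / (σ√T)
   = [ln(487.9479/276.0130) + (0.0253 + 0.5·0.4230²)·8.4598] / (0.4230·√8.4598)
   = [0.569761 + 0.970885] / 1.230327 = 1.252225
d₂ = d₁ − σ√T = 1.252225 − 1.230327 = 0.021898
N(d₁) = 0.894756,  N(d₂) = 0.508735,  e^(−rT) = 0.807322
E₀ = V₀·N(d₁) − D·e^(−rT)·N(d₂)
   = 487.9479·0.894756 − 276.0130·0.807322·0.508735 = 323.232141

E0=323.2321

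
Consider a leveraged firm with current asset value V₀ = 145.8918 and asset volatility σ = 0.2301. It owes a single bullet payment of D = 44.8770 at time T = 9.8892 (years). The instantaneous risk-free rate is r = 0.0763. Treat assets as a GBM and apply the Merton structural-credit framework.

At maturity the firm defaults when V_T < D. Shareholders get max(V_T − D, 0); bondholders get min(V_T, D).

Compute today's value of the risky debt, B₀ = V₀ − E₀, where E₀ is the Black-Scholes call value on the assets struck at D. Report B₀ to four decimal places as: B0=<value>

d₁ = [ln(V₀/D) + (r + σ²/2)T] / (σ√T)
   = [ln(145.8918/44.8770) + (0.0763 + 0.5·0.2301²)·9.8892] / (0.2301·√9.8892)
   = [1.178940 + 1.016343] / 0.723598 = 3.033844
d₂ = d₁ − σ√T = 3.033844 − 0.723598 = 2.310246
N(d₁) = 0.998793,  N(d₂) = 0.989563,  e^(−rT) = 0.470224
E₀ = V₀·N(d₁) − D·e^(−rT)·N(d₂)
   = 145.8918·0.998793 − 44.8770·0.470224·0.989563 = 124.833670
B₀ = V₀ − E₀ = 145.8918 − 124.833670 = 21.058130

B0=21.0581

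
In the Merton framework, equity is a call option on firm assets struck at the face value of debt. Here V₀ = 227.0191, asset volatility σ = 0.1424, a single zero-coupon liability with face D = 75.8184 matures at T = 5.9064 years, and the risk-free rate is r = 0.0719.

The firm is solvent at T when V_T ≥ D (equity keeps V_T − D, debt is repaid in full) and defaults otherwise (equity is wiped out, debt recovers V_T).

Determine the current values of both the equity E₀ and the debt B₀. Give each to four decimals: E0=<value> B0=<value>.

d₁ = [ln(V₀/D) + (r + σ²/2)T] / (σ√T)
   = [ln(227.0191/75.8184) + (0.0719 + 0.5·0.1424²)·5.9064] / (0.1424·√5.9064)
   = [1.096693 + 0.484554] / 0.346076 = 4.569077
d₂ = d₁ − σ√T = 4.569077 − 0.346076 = 4.223001
N(d₁) = 0.999998,  N(d₂) = 0.999988,  e^(−rT) = 0.653985
E₀ = V₀·N(d₁) − D·e^(−rT)·N(d₂)
   = 227.0191·0.999998 − 75.8184·0.653985·0.999988 = 177.435010
B₀ = V₀ − E₀ = 227.0191 − 177.435010 = 49.584090

E0=177.4350 B0=49.5841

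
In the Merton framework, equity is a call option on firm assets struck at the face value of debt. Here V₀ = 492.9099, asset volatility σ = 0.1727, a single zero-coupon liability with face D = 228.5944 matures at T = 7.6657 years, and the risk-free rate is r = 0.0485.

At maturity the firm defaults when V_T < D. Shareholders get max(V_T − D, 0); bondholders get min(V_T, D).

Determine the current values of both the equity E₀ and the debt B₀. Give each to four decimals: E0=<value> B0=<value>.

d₁ = [ln(V₀/D) + (r + σ²/2)T] / (σ√T)
   = [ln(492.9099/228.5944) + (0.0485 + 0.5·0.1727²)·7.6657] / (0.1727·√7.6657)
   = [0.768377 + 0.486102] / 0.478154 = 2.623586
d₂ = d₁ − σ√T = 2.623586 − 0.478154 = 2.145432
N(d₁) = 0.995650,  N(d₂) = 0.984041,  e^(−rT) = 0.689501
E₀ = V₀·N(d₁) − D·e^(−rT)·N(d₂)
   = 492.9099·0.995650 − 228.5944·0.689501·0.984041 = 335.664759
B₀ = V₀ − E₀ = 492.9099 − 335.664759 = 157.245141

E0=335.6648 B0=157.2451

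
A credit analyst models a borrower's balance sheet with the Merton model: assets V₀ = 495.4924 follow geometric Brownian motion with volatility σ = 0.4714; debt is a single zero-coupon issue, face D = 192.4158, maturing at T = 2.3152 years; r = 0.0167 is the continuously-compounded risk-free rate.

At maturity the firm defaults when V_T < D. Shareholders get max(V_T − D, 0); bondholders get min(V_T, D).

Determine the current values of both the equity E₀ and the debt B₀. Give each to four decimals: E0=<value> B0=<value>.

d₁ = [ln(V₀/D) + (r + σ²/2)T] / (σ√T)
   = [ln(495.4924/192.4158) + (0.0167 + 0.5·0.4714²)·2.3152] / (0.4714·√2.3152)
   = [0.945893 + 0.295903] / 0.717272 = 1.731277
d₂ = d₁ − σ√T = 1.731277 − 0.717272 = 1.014006
N(d₁) = 0.958299,  N(d₂) = 0.844710,  e^(−rT) = 0.962074
E₀ = V₀·N(d₁) − D·e^(−rT)·N(d₂)
   = 495.4924·0.958299 − 192.4158·0.962074·0.844710 = 318.458572
B₀ = V₀ − E₀ = 495.4924 − 318.458572 = 177.033828

E0=318.4586 B0=177.0338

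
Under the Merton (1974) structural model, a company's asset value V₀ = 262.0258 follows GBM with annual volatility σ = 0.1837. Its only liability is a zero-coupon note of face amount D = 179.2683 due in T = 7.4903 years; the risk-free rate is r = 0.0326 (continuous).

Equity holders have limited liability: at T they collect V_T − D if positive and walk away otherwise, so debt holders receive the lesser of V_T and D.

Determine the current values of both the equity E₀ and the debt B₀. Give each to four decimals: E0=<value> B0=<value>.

E0=126.4660 B0=135.5598

d₁ = [ln(V₀/D) + (r + σ²/2)T] / (σ√T)
   = [ln(262.0258/179.2683) + (0.0326 + 0.5·0.1837²)·7.4903] / (0.1837·√7.4903)
   = [0.379559 + 0.370566] / 0.502758 = 1.492023
d₂ = d₁ − σ√T = 1.492023 − 0.502758 = 0.989265
N(d₁) = 0.932153,  N(d₂) = 0.838733,  e^(−rT) = 0.783344
E₀ = V₀·N(d₁) − D·e^(−rT)·N(d₂)
   = 262.0258·0.932153 − 179.2683·0.783344·0.838733 = 126.466034
B₀ = V₀ − E₀ = 262.0258 − 126.466034 = 135.559766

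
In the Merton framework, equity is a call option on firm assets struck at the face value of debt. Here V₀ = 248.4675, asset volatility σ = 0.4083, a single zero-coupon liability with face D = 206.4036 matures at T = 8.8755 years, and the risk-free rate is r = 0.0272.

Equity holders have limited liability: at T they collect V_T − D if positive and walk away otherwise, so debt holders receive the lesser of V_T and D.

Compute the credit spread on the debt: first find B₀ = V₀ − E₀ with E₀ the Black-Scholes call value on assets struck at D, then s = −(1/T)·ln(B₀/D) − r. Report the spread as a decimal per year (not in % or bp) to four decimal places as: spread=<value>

spread=0.0473

d₁ = [ln(V₀/D) + (r + σ²/2)T] / (σ√T)
   = [ln(248.4675/206.4036) + (0.0272 + 0.5·0.4083²)·8.8755] / (0.4083·√8.8755)
   = [0.185479 + 0.981226] / 1.216398 = 0.959147
d₂ = d₁ − σ√T = 0.959147 − 1.216398 = -0.257251
N(d₁) = 0.831258,  N(d₂) = 0.398492,  e^(−rT) = 0.785517
E₀ = V₀·N(d₁) − D·e^(−rT)·N(d₂)
   = 248.4675·0.831258 − 206.4036·0.785517·0.398492 = 141.931555
B₀ = V₀ − E₀ = 248.4675 − 141.931555 = 106.535945
spread = −(1/T)·ln(B₀/D) − r = −(1/8.8755)·ln(106.535945/206.4036) − 0.0272 = 0.04731423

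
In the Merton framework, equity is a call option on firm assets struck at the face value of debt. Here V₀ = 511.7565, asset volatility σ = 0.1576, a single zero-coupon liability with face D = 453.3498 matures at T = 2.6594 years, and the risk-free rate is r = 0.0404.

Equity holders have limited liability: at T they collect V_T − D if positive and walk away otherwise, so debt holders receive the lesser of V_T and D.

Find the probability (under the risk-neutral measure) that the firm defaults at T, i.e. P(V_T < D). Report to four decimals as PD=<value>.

d₁ = [ln(V₀/D) + (r + σ²/2)T] / (σ√T)
   = [ln(511.7565/453.3498) + (0.0404 + 0.5·0.1576²)·2.6594] / (0.1576·√2.6594)
   = [0.121185 + 0.140467] / 0.257009 = 1.018064
d₂ = d₁ − σ√T = 1.018064 − 0.257009 = 0.761055
risk-neutral PD = N(−d₂) = N(-0.761055) = 0.223312

PD=0.2233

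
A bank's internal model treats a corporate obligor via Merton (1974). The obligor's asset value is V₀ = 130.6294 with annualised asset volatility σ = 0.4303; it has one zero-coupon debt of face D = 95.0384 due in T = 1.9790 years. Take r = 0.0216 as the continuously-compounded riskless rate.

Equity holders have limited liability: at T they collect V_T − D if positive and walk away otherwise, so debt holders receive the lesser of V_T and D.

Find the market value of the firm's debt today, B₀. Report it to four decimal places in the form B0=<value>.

d₁ = [ln(V₀/D) + (r + σ²/2)T] / (σ√T)
   = [ln(130.6294/95.0384) + (0.0216 + 0.5·0.4303²)·1.9790] / (0.4303·√1.9790)
   = [0.318083 + 0.225960] / 0.605333 = 0.898751
d₂ = d₁ − σ√T = 0.898751 − 0.605333 = 0.293418
N(d₁) = 0.815607,  N(d₂) = 0.615399,  e^(−rT) = 0.958154
E₀ = V₀·N(d₁) − D·e^(−rT)·N(d₂)
   = 130.6294·0.815607 − 95.0384·0.958154·0.615399 = 50.503195
B₀ = V₀ − E₀ = 130.6294 − 50.503195 = 80.126205

B0=80.1262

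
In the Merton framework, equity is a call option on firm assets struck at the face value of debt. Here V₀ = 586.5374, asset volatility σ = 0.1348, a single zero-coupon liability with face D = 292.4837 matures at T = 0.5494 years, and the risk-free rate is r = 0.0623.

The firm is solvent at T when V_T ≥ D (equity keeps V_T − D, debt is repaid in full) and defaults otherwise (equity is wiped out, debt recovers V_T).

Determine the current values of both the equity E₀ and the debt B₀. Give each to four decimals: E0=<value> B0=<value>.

d₁ = [ln(V₀/D) + (r + σ²/2)T] / (σ√T)
   = [ln(586.5374/292.4837) + (0.0623 + 0.5·0.1348²)·0.5494] / (0.1348·√0.5494)
   = [0.695827 + 0.039219] / 0.099916 = 7.356660
d₂ = d₁ − σ√T = 7.356660 − 0.099916 = 7.256745
N(d₁) = 1.000000,  N(d₂) = 1.000000,  e^(−rT) = 0.966352
E₀ = V₀·N(d₁) − D·e^(−rT)·N(d₂)
   = 586.5374·1.000000 − 292.4837·0.966352·1.000000 = 303.895332
B₀ = V₀ − E₀ = 586.5374 − 303.895332 = 282.642068

E0=303.8953 B0=282.6421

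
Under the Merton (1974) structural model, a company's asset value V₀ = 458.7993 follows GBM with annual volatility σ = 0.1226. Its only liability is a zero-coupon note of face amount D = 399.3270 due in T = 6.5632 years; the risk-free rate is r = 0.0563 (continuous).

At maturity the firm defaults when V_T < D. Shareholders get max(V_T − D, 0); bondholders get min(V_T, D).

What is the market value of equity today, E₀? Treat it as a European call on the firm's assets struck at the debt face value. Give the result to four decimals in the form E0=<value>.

E0=185.2986

d₁ = [ln(V₀/D) + (r + σ²/2)T] / (σ√T)
   = [ln(458.7993/399.3270) + (0.0563 + 0.5·0.1226²)·6.5632] / (0.1226·√6.5632)
   = [0.138832 + 0.418833] / 0.314086 = 1.775519
d₂ = d₁ − σ√T = 1.775519 − 0.314086 = 1.461433
N(d₁) = 0.962094,  N(d₂) = 0.928052,  e^(−rT) = 0.691074
E₀ = V₀·N(d₁) − D·e^(−rT)·N(d₂)
   = 458.7993·0.962094 − 399.3270·0.691074·0.928052 = 185.298616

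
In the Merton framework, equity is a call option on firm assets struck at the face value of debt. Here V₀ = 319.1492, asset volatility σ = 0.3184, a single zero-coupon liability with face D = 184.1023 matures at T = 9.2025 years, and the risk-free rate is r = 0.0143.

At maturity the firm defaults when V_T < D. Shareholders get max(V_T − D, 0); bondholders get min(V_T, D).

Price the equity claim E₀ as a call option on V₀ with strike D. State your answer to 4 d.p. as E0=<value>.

d₁ = [ln(V₀/D) + (r + σ²/2)T] / (σ√T)
   = [ln(319.1492/184.1023) + (0.0143 + 0.5·0.3184²)·9.2025] / (0.3184·√9.2025)
   = [0.550167 + 0.598064] / 0.965886 = 1.188785
d₂ = d₁ − σ√T = 1.188785 − 0.965886 = 0.222899
N(d₁) = 0.882738,  N(d₂) = 0.588193,  e^(−rT) = 0.876695
E₀ = V₀·N(d₁) − D·e^(−rT)·N(d₂)
   = 319.1492·0.882738 − 184.1023·0.876695·0.588193 = 186.789798

E0=186.7898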